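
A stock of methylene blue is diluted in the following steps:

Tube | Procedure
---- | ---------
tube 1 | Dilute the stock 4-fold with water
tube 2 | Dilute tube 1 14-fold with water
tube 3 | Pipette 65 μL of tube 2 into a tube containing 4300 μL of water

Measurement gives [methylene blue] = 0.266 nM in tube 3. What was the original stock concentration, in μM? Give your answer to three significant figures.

Step 1: 4-fold → factor 4
Step 2: 14-fold → factor 14
Step 3: 65 μL + 4300 μL = 4365 μL total → factor 4365/65 = 67.154
Overall dilution factor = 4 × 14 × 67.154 = 3760.6
Stock = 0.266 nM × 3760.6 = 1000 nM = 1.00 μM

1.00 μM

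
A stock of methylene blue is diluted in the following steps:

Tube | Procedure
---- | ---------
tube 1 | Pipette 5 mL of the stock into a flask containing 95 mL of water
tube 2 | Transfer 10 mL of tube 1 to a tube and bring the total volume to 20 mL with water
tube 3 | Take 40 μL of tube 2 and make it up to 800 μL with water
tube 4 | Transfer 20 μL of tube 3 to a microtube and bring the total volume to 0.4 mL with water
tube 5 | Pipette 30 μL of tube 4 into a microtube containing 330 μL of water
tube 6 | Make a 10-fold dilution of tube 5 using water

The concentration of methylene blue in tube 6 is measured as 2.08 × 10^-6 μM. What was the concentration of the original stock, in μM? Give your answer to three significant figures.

3.99 μM

Step 1: 5 mL + 95 mL = 100 mL total → factor 100/5 = 20
Step 2: 10 mL brought to 20 mL → factor 20/10 = 2
Step 3: 40 μL brought to 800 μL → factor 800/40 = 20
Step 4: 20 μL brought to 0.4 mL → factor 400/20 = 20
Step 5: 30 μL + 330 μL = 360 μL total → factor 360/30 = 12
Step 6: 10-fold → factor 10
Overall dilution factor = 20 × 2 × 20 × 20 × 12 × 10 = 1.92 × 10^6
Stock = 2.08 × 10^-6 μM × 1.92 × 10^6 = 3.99 μM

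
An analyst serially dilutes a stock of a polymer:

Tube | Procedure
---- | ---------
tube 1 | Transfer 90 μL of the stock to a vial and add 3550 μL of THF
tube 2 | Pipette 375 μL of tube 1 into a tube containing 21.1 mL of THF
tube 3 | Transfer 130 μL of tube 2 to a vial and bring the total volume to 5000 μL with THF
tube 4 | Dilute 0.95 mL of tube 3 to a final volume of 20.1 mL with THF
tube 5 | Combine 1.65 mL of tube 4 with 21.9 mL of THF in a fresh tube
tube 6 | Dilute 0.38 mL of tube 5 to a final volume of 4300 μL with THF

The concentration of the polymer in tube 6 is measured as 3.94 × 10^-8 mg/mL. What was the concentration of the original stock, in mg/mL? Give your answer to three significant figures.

Step 1: 90 μL + 3550 μL = 3640 μL total → factor 3640/90 = 40.444
Step 2: 375 μL + 21.1 mL = 21475 μL total → factor 21475/375 = 57.267
Step 3: 130 μL brought to 5000 μL → factor 5000/130 = 38.462
Step 4: 0.95 mL brought to 20.1 mL → factor 20.1/0.95 = 21.158
Step 5: 1.65 mL + 21.9 mL = 23.55 mL total → factor 23.55/1.65 = 14.273
Step 6: 0.38 mL brought to 4300 μL → factor 4.3/0.38 = 11.316
Overall dilution factor = 40.444 × 57.267 × 38.462 × 21.158 × 14.273 × 11.316 = 3.044 × 10^8
Stock = 3.94 × 10^-8 mg/mL × 3.044 × 10^8 = 12.0 mg/mL

12.0 mg/mL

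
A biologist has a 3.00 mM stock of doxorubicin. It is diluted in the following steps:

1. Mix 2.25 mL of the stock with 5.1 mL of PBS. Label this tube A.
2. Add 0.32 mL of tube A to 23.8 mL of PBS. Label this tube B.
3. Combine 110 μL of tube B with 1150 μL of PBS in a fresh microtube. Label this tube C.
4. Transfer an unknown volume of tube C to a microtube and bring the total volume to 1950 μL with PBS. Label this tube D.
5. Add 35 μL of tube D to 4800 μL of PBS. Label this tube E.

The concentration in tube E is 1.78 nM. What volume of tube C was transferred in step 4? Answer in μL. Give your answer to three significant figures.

451 μL

Step 1: 2.25 mL + 5.1 mL = 7.35 mL total → factor 7.35/2.25 = 3.2667
Step 2: 0.32 mL + 23.8 mL = 24.12 mL total → factor 24.12/0.32 = 75.375
Step 3: 110 μL + 1150 μL = 1260 μL total → factor 1260/110 = 11.455
Step 4: v brought to 1950 μL → factor = 1950 μL/v
Step 5: 35 μL + 4800 μL = 4835 μL total → factor 4835/35 = 138.14
Product of known-step factors = 3.8962 × 10^5
Overall factor = 3.00 mM / (1.78 nM) = 1.6854 × 10^6
Step-4 factor = 1.6854 × 10^6 / 3.8962 × 10^5 = 4.3258
v = 1950 μL / 4.3258 = 451 μL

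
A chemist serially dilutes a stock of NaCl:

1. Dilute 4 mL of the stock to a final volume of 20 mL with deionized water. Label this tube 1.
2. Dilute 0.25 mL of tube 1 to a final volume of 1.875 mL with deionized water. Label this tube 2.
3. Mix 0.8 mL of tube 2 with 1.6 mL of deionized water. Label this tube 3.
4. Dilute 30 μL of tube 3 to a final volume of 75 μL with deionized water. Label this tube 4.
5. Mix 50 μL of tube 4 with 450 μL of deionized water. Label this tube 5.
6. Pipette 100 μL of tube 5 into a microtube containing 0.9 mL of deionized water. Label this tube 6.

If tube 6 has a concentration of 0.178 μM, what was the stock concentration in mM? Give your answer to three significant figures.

Step 1: 4 mL brought to 20 mL → factor 20/4 = 5
Step 2: 0.25 mL brought to 1.875 mL → factor 1.875/0.25 = 7.5
Step 3: 0.8 mL + 1.6 mL = 2.4 mL total → factor 2.4/0.8 = 3
Step 4: 30 μL brought to 75 μL → factor 75/30 = 2.5
Step 5: 50 μL + 450 μL = 500 μL total → factor 500/50 = 10
Step 6: 100 μL + 0.9 mL = 1000 μL total → factor 1000/100 = 10
Overall dilution factor = 5 × 7.5 × 3 × 2.5 × 10 × 10 = 28125
Stock = 0.178 μM × 28125 = 5006 μM = 5.01 mM

5.01 mM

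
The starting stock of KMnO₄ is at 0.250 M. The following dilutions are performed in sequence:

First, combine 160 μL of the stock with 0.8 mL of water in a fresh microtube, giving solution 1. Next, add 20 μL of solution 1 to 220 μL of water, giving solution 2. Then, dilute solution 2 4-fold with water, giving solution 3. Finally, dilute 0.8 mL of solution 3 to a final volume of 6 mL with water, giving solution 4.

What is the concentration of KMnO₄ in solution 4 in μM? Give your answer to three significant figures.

116 μM

Step 1: 160 μL + 0.8 mL = 960 μL total → factor 960/160 = 6
Step 2: 20 μL + 220 μL = 240 μL total → factor 240/20 = 12
Step 3: 4-fold → factor 4
Step 4: 0.8 mL brought to 6 mL → factor 6/0.8 = 7.5
Overall dilution factor = 6 × 12 × 4 × 7.5 = 2160
Final = 0.250 M / 2160 = 0.0001157 M = 116 μM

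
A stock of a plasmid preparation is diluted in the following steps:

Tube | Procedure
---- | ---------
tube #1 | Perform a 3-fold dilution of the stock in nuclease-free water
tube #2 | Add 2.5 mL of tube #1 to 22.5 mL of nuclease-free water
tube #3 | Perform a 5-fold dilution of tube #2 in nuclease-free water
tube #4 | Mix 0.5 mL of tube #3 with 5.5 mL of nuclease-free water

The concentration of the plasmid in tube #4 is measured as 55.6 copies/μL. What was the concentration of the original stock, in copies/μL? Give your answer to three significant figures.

1.00 × 10^5 copies/μL

Step 1: 3-fold → factor 3
Step 2: 2.5 mL + 22.5 mL = 25 mL total → factor 25/2.5 = 10
Step 3: 5-fold → factor 5
Step 4: 0.5 mL + 5.5 mL = 6 mL total → factor 6/0.5 = 12
Overall dilution factor = 3 × 10 × 5 × 12 = 1800
Stock = 55.6 copies/μL × 1800 = 1.00 × 10^5 copies/μL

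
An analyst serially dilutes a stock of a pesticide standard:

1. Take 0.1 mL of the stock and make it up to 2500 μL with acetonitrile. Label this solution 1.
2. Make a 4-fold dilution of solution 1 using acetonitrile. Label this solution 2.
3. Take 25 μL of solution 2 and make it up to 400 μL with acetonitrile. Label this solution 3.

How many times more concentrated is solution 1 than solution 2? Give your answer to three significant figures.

4.00

Step 1: 0.1 mL brought to 2500 μL → factor 2.5/0.1 = 25
Step 2: 4-fold → factor 4
Dilution factor to solution 1 = 25; to solution 2 = 100
[solution 1]/[solution 2] = (factor to solution 2)/(factor to solution 1) = 100/25 = 4.00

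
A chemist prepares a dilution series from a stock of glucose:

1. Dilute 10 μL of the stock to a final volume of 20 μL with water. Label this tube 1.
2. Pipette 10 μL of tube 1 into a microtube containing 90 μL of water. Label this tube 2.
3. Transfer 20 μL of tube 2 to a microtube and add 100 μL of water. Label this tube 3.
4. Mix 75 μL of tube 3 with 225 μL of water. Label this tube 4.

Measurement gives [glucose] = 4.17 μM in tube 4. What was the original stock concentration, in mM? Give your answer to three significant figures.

Step 1: 10 μL brought to 20 μL → factor 20/10 = 2
Step 2: 10 μL + 90 μL = 100 μL total → factor 100/10 = 10
Step 3: 20 μL + 100 μL = 120 μL total → factor 120/20 = 6
Step 4: 75 μL + 225 μL = 300 μL total → factor 300/75 = 4
Overall dilution factor = 2 × 10 × 6 × 4 = 480
Stock = 4.17 μM × 480 = 2002 μM = 2.00 mM

2.00 mM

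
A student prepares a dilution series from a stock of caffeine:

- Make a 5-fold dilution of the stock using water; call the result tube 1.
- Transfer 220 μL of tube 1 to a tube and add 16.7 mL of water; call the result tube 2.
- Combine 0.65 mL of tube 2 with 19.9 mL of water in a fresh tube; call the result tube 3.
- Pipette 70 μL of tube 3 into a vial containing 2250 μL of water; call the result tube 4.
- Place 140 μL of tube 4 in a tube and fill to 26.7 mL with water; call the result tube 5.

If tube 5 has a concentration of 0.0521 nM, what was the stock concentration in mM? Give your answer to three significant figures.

4.00 mM

Step 1: 5-fold → factor 5
Step 2: 220 μL + 16.7 mL = 16920 μL total → factor 16920/220 = 76.909
Step 3: 0.65 mL + 19.9 mL = 20.55 mL total → factor 20.55/0.65 = 31.615
Step 4: 70 μL + 2250 μL = 2320 μL total → factor 2320/70 = 33.143
Step 5: 140 μL brought to 26.7 mL → factor 26700/140 = 190.71
Overall dilution factor = 5 × 76.909 × 31.615 × 33.143 × 190.71 = 7.6846 × 10^7
Stock = 0.0521 nM × 7.6846 × 10^7 = 4.004 × 10^6 nM = 4.00 mM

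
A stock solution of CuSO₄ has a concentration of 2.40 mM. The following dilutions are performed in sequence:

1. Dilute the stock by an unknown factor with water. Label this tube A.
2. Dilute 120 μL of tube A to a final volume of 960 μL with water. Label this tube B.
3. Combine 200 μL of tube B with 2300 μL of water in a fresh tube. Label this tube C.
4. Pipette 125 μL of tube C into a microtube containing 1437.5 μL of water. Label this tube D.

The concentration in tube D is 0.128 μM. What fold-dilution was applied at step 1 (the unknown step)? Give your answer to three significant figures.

Step 1: unknown factor x
Step 2: 120 μL brought to 960 μL → factor 960/120 = 8
Step 3: 200 μL + 2300 μL = 2500 μL total → factor 2500/200 = 12.5
Step 4: 125 μL + 1437.5 μL = 1562.5 μL total → factor 1562.5/125 = 12.5
Product of known-step factors = 1250
Overall factor = 2.40 mM / (0.128 μM) = 18750
x = 18750 / 1250 = 15.0

15.0-fold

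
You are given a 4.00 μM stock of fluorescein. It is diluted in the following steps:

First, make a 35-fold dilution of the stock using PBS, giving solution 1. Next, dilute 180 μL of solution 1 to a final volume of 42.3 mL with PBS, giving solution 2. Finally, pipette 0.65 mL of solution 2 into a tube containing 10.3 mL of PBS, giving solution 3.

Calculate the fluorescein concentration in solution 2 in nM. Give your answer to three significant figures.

0.486 nM

Step 1: 35-fold → factor 35
Step 2: 180 μL brought to 42.3 mL → factor 42300/180 = 235
Dilution factor through solution 2 = 35 × 235 = 8225
[solution 2] = 4.00 μM / 8225 = 0.0004863 μM = 0.486 nM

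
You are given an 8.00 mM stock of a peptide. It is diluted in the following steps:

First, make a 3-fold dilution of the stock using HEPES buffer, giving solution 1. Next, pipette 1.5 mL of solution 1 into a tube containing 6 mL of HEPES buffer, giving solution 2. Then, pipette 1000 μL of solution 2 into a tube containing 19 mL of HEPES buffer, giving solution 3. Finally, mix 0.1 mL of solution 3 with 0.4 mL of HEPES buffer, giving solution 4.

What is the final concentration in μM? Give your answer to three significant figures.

5.33 μM

Step 1: 3-fold → factor 3
Step 2: 1.5 mL + 6 mL = 7.5 mL total → factor 7.5/1.5 = 5
Step 3: 1000 μL + 19 mL = 20000 μL total → factor 20000/1000 = 20
Step 4: 0.1 mL + 0.4 mL = 0.5 mL total → factor 0.5/0.1 = 5
Overall dilution factor = 3 × 5 × 20 × 5 = 1500
Final = 8.00 mM / 1500 = 0.005333 mM = 5.33 μM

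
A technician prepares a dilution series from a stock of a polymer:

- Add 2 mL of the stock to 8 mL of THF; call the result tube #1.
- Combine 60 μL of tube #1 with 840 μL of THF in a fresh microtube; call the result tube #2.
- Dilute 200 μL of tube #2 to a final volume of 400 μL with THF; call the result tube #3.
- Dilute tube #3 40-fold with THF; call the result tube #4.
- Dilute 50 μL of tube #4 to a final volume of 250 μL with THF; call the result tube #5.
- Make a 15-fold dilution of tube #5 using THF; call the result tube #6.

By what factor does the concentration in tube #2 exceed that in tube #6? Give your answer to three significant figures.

6.00 × 10^3

Step 1: 2 mL + 8 mL = 10 mL total → factor 10/2 = 5
Step 2: 60 μL + 840 μL = 900 μL total → factor 900/60 = 15
Step 3: 200 μL brought to 400 μL → factor 400/200 = 2
Step 4: 40-fold → factor 40
Step 5: 50 μL brought to 250 μL → factor 250/50 = 5
Step 6: 15-fold → factor 15
Dilution factor to tube #2 = 75; to tube #6 = 4.5 × 10^5
[tube #2]/[tube #6] = (factor to tube #6)/(factor to tube #2) = 4.5 × 10^5/75 = 6.00 × 10^3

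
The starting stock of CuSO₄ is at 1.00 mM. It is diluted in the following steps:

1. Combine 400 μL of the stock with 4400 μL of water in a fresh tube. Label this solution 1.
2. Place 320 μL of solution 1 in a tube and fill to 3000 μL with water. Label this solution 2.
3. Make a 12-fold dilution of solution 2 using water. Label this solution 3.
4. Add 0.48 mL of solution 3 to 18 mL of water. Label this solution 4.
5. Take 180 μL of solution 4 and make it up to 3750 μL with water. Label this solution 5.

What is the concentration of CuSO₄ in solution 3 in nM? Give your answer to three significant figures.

741 nM

Step 1: 400 μL + 4400 μL = 4800 μL total → factor 4800/400 = 12
Step 2: 320 μL brought to 3000 μL → factor 3000/320 = 9.375
Step 3: 12-fold → factor 12
Dilution factor through solution 3 = 12 × 9.375 × 12 = 1350
[solution 3] = 1.00 mM / 1350 = 0.0007407 mM = 741 nM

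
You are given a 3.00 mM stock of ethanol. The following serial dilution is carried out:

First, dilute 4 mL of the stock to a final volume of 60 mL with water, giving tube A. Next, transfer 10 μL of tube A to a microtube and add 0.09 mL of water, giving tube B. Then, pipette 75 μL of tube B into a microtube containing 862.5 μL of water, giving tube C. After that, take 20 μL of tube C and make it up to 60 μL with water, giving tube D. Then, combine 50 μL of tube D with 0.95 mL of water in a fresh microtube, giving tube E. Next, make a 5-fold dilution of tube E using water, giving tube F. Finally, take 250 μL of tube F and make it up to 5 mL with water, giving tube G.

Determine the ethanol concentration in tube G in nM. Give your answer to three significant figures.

0.267 nM

Step 1: 4 mL brought to 60 mL → factor 60/4 = 15
Step 2: 10 μL + 0.09 mL = 100 μL total → factor 100/10 = 10
Step 3: 75 μL + 862.5 μL = 937.5 μL total → factor 937.5/75 = 12.5
Step 4: 20 μL brought to 60 μL → factor 60/20 = 3
Step 5: 50 μL + 0.95 mL = 1000 μL total → factor 1000/50 = 20
Step 6: 5-fold → factor 5
Step 7: 250 μL brought to 5 mL → factor 5000/250 = 20
Overall dilution factor = 15 × 10 × 12.5 × 3 × 20 × 5 × 20 = 1.125 × 10^7
Final = 3.00 mM / 1.125 × 10^7 = 2.667 × 10^-7 mM = 0.267 nM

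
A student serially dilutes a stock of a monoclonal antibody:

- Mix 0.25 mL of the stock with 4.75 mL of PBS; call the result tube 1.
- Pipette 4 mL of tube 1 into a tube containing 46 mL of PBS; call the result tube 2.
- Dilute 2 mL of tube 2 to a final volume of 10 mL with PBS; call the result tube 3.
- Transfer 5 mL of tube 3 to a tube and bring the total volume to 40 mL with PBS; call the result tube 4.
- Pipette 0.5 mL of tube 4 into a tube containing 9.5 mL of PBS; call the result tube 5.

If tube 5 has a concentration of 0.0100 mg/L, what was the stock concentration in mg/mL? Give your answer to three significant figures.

Step 1: 0.25 mL + 4.75 mL = 5 mL total → factor 5/0.25 = 20
Step 2: 4 mL + 46 mL = 50 mL total → factor 50/4 = 12.5
Step 3: 2 mL brought to 10 mL → factor 10/2 = 5
Step 4: 5 mL brought to 40 mL → factor 40/5 = 8
Step 5: 0.5 mL + 9.5 mL = 10 mL total → factor 10/0.5 = 20
Overall dilution factor = 20 × 12.5 × 5 × 8 × 20 = 2 × 10^5
Stock = 0.0100 mg/L × 2 × 10^5 = 2000 mg/L = 2.00 mg/mL

2.00 mg/mL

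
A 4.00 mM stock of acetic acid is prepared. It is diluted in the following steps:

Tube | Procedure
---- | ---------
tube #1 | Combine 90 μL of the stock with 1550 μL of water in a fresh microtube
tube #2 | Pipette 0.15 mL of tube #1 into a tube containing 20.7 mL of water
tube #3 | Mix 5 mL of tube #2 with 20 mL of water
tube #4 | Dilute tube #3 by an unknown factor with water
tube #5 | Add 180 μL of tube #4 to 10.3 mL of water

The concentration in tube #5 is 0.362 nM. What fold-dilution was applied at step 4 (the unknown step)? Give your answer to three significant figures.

15.0-fold

Step 1: 90 μL + 1550 μL = 1640 μL total → factor 1640/90 = 18.222
Step 2: 0.15 mL + 20.7 mL = 20.85 mL total → factor 20.85/0.15 = 139
Step 3: 5 mL + 20 mL = 25 mL total → factor 25/5 = 5
Step 4: unknown factor x
Step 5: 180 μL + 10.3 mL = 10480 μL total → factor 10480/180 = 58.222
Product of known-step factors = 7.3735 × 10^5
Overall factor = 4.00 mM / (0.362 nM) = 1.105 × 10^7
x = 1.105 × 10^7 / 7.3735 × 10^5 = 15.0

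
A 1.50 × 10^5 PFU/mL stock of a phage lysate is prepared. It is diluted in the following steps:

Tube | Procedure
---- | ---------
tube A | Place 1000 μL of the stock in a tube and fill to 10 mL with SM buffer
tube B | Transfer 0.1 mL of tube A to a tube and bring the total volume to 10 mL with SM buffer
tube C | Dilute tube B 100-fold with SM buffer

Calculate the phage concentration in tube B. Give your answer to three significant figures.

150 PFU/mL

Step 1: 1000 μL brought to 10 mL → factor 10000/1000 = 10
Step 2: 0.1 mL brought to 10 mL → factor 10/0.1 = 100
Dilution factor through tube B = 10 × 100 = 1000
[tube B] = 1.50 × 10^5 PFU/mL / 1000 = 150 PFU/mL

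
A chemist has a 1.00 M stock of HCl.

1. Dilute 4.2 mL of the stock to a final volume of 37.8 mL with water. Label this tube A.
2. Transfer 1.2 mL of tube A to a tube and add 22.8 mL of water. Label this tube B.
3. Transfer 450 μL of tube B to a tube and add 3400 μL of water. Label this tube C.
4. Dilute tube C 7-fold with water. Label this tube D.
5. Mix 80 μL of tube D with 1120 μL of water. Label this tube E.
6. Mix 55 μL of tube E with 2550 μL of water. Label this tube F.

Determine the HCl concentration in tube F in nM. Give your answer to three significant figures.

131 nM

Step 1: 4.2 mL brought to 37.8 mL → factor 37.8/4.2 = 9
Step 2: 1.2 mL + 22.8 mL = 24 mL total → factor 24/1.2 = 20
Step 3: 450 μL + 3400 μL = 3850 μL total → factor 3850/450 = 8.5556
Step 4: 7-fold → factor 7
Step 5: 80 μL + 1120 μL = 1200 μL total → factor 1200/80 = 15
Step 6: 55 μL + 2550 μL = 2605 μL total → factor 2605/55 = 47.364
Overall dilution factor = 9 × 20 × 8.5556 × 7 × 15 × 47.364 = 7.6587 × 10^6
Final = 1.00 M / 7.6587 × 10^6 = 1.306 × 10^-7 M = 131 nM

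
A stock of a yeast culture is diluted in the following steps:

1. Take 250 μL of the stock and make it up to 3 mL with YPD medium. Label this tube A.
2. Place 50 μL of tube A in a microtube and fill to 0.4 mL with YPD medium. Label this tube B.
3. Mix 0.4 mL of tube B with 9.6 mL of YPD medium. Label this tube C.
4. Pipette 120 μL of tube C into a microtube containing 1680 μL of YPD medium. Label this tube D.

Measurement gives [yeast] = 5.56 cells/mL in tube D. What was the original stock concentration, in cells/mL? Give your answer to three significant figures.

2.00 × 10^5 cells/mL

Step 1: 250 μL brought to 3 mL → factor 3000/250 = 12
Step 2: 50 μL brought to 0.4 mL → factor 400/50 = 8
Step 3: 0.4 mL + 9.6 mL = 10 mL total → factor 10/0.4 = 25
Step 4: 120 μL + 1680 μL = 1800 μL total → factor 1800/120 = 15
Overall dilution factor = 12 × 8 × 25 × 15 = 36000
Stock = 5.56 cells/mL × 36000 = 2.00 × 10^5 cells/mL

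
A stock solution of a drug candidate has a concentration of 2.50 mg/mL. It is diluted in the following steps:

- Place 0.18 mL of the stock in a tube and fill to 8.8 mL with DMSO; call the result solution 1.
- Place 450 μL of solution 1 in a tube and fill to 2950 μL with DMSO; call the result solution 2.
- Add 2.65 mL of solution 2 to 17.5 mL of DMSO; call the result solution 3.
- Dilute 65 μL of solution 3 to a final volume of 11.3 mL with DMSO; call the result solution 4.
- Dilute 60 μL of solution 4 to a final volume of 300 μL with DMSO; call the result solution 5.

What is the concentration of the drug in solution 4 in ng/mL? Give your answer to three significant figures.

5.90 ng/mL

Step 1: 0.18 mL brought to 8.8 mL → factor 8.8/0.18 = 48.889
Step 2: 450 μL brought to 2950 μL → factor 2950/450 = 6.5556
Step 3: 2.65 mL + 17.5 mL = 20.15 mL total → factor 20.15/2.65 = 7.6038
Step 4: 65 μL brought to 11.3 mL → factor 11300/65 = 173.85
Dilution factor through solution 4 = 48.889 × 6.5556 × 7.6038 × 173.85 = 4.2366 × 10^5
[solution 4] = 2.50 mg/mL / 4.2366 × 10^5 = 5.901 × 10^-6 mg/mL = 5.90 ng/mL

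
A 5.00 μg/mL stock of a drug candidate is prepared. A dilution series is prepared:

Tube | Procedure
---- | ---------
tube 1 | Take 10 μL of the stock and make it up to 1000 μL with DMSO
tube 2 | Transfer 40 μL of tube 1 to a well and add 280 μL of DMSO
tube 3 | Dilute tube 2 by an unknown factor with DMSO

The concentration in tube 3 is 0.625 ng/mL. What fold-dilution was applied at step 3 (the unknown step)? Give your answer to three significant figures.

10.0-fold

Step 1: 10 μL brought to 1000 μL → factor 1000/10 = 100
Step 2: 40 μL + 280 μL = 320 μL total → factor 320/40 = 8
Step 3: unknown factor x
Product of known-step factors = 800
Overall factor = 5.00 μg/mL / (0.625 ng/mL) = 8000
x = 8000 / 800 = 10.0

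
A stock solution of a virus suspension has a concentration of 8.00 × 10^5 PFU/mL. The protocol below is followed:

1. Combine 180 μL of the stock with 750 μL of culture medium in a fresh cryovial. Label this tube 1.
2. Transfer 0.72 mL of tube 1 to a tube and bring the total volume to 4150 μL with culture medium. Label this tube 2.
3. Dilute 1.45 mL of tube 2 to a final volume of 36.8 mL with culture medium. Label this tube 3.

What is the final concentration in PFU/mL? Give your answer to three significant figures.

1.06 × 10^3 PFU/mL

Step 1: 180 μL + 750 μL = 930 μL total → factor 930/180 = 5.1667
Step 2: 0.72 mL brought to 4150 μL → factor 4.15/0.72 = 5.7639
Step 3: 1.45 mL brought to 36.8 mL → factor 36.8/1.45 = 25.379
Overall dilution factor = 5.1667 × 5.7639 × 25.379 = 755.8
Final = 8.00 × 10^5 PFU/mL / 755.8 = 1.06 × 10^3 PFU/mL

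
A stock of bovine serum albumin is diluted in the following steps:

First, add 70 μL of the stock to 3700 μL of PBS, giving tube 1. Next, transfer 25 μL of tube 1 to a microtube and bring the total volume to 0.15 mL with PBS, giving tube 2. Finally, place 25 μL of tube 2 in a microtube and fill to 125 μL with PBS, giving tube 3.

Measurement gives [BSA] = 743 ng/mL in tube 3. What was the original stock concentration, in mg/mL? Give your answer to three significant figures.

Step 1: 70 μL + 3700 μL = 3770 μL total → factor 3770/70 = 53.857
Step 2: 25 μL brought to 0.15 mL → factor 150/25 = 6
Step 3: 25 μL brought to 125 μL → factor 125/25 = 5
Overall dilution factor = 53.857 × 6 × 5 = 1615.7
Stock = 743 ng/mL × 1615.7 = 1.200 × 10^6 ng/mL = 1.20 mg/mL

1.20 mg/mL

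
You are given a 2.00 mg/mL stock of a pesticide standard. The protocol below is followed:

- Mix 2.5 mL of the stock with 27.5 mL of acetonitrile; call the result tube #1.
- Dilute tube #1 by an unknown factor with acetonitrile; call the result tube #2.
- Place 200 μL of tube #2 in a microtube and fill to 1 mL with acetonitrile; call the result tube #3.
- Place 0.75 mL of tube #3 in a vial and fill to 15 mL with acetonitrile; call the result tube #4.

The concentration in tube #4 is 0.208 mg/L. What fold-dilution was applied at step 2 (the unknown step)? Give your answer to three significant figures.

8.01-fold

Step 1: 2.5 mL + 27.5 mL = 30 mL total → factor 30/2.5 = 12
Step 2: unknown factor x
Step 3: 200 μL brought to 1 mL → factor 1000/200 = 5
Step 4: 0.75 mL brought to 15 mL → factor 15/0.75 = 20
Product of known-step factors = 1200
Overall factor = 2.00 mg/mL / (0.208 mg/L) = 9615.4
x = 9615.4 / 1200 = 8.01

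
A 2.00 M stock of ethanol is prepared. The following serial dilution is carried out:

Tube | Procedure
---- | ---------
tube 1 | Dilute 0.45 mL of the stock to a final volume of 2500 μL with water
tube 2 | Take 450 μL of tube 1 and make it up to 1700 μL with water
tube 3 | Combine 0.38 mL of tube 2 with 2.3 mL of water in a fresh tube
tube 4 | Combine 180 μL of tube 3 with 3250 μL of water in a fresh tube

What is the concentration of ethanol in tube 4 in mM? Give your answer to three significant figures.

Step 1: 0.45 mL brought to 2500 μL → factor 2.5/0.45 = 5.5556
Step 2: 450 μL brought to 1700 μL → factor 1700/450 = 3.7778
Step 3: 0.38 mL + 2.3 mL = 2.68 mL total → factor 2.68/0.38 = 7.0526
Step 4: 180 μL + 3250 μL = 3430 μL total → factor 3430/180 = 19.056
Dilution factor through tube 4 = 5.5556 × 3.7778 × 7.0526 × 19.056 = 2820.6
[tube 4] = 2.00 M / 2820.6 = 0.0007091 M = 0.709 mM

0.709 mM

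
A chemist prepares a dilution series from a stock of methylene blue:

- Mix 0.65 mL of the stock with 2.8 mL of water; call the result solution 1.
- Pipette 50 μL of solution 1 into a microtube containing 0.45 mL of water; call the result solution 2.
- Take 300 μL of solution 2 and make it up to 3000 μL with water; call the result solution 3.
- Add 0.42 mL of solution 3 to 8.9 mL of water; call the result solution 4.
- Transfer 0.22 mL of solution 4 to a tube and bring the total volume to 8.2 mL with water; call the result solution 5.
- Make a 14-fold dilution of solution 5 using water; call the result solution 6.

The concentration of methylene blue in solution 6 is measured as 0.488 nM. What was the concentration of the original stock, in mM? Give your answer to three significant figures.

3.00 mM

Step 1: 0.65 mL + 2.8 mL = 3.45 mL total → factor 3.45/0.65 = 5.3077
Step 2: 50 μL + 0.45 mL = 500 μL total → factor 500/50 = 10
Step 3: 300 μL brought to 3000 μL → factor 3000/300 = 10
Step 4: 0.42 mL + 8.9 mL = 9.32 mL total → factor 9.32/0.42 = 22.19
Step 5: 0.22 mL brought to 8.2 mL → factor 8.2/0.22 = 37.273
Step 6: 14-fold → factor 14
Overall dilution factor = 5.3077 × 10 × 10 × 22.19 × 37.273 × 14 = 6.146 × 10^6
Stock = 0.488 nM × 6.146 × 10^6 = 2.999 × 10^6 nM = 3.00 mM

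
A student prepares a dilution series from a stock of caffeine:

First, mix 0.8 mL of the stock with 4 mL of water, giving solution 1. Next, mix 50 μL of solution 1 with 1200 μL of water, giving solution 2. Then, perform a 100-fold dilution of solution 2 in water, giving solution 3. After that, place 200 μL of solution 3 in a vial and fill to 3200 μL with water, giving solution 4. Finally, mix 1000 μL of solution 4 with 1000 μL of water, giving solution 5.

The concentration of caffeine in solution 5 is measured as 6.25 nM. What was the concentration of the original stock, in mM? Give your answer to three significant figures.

3.00 mM

Step 1: 0.8 mL + 4 mL = 4.8 mL total → factor 4.8/0.8 = 6
Step 2: 50 μL + 1200 μL = 1250 μL total → factor 1250/50 = 25
Step 3: 100-fold → factor 100
Step 4: 200 μL brought to 3200 μL → factor 3200/200 = 16
Step 5: 1000 μL + 1000 μL = 2000 μL total → factor 2000/1000 = 2
Overall dilution factor = 6 × 25 × 100 × 16 × 2 = 4.8 × 10^5
Stock = 6.25 nM × 4.8 × 10^5 = 3.000 × 10^6 nM = 3.00 mM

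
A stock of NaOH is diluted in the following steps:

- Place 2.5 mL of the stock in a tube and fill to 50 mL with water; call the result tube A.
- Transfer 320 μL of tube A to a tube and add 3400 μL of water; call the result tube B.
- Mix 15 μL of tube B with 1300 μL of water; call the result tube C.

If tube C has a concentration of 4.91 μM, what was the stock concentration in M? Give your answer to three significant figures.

Step 1: 2.5 mL brought to 50 mL → factor 50/2.5 = 20
Step 2: 320 μL + 3400 μL = 3720 μL total → factor 3720/320 = 11.625
Step 3: 15 μL + 1300 μL = 1315 μL total → factor 1315/15 = 87.667
Overall dilution factor = 20 × 11.625 × 87.667 = 20382
Stock = 4.91 μM × 20382 = 1.001 × 10^5 μM = 0.100 M

0.100 M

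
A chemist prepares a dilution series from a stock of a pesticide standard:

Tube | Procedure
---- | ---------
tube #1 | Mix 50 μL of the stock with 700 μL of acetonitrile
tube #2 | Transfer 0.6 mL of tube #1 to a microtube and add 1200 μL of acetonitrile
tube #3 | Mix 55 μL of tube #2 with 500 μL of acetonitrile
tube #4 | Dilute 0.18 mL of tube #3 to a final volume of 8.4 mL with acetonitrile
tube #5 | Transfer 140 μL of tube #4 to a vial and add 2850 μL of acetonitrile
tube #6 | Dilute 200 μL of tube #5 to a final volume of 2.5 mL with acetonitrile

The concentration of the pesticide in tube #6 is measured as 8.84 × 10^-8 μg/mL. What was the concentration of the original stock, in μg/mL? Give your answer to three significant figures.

Step 1: 50 μL + 700 μL = 750 μL total → factor 750/50 = 15
Step 2: 0.6 mL + 1200 μL = 1.8 mL total → factor 1.8/0.6 = 3
Step 3: 55 μL + 500 μL = 555 μL total → factor 555/55 = 10.091
Step 4: 0.18 mL brought to 8.4 mL → factor 8.4/0.18 = 46.667
Step 5: 140 μL + 2850 μL = 2990 μL total → factor 2990/140 = 21.357
Step 6: 200 μL brought to 2.5 mL → factor 2500/200 = 12.5
Overall dilution factor = 15 × 3 × 10.091 × 46.667 × 21.357 × 12.5 = 5.6572 × 10^6
Stock = 8.84 × 10^-8 μg/mL × 5.6572 × 10^6 = 0.500 μg/mL

0.500 μg/mL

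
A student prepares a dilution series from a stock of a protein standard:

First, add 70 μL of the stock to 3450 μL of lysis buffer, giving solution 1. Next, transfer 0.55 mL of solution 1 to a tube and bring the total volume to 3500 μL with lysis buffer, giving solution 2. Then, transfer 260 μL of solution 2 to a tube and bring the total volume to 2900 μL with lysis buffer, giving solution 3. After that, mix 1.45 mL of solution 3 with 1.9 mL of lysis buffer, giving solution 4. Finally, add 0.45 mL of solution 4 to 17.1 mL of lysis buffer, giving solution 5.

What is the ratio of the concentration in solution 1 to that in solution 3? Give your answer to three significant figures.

Step 1: 70 μL + 3450 μL = 3520 μL total → factor 3520/70 = 50.286
Step 2: 0.55 mL brought to 3500 μL → factor 3.5/0.55 = 6.3636
Step 3: 260 μL brought to 2900 μL → factor 2900/260 = 11.154
Dilution factor to solution 1 = 50.286; to solution 3 = 3569.2
[solution 1]/[solution 3] = (factor to solution 3)/(factor to solution 1) = 3569.2/50.286 = 71.0

71.0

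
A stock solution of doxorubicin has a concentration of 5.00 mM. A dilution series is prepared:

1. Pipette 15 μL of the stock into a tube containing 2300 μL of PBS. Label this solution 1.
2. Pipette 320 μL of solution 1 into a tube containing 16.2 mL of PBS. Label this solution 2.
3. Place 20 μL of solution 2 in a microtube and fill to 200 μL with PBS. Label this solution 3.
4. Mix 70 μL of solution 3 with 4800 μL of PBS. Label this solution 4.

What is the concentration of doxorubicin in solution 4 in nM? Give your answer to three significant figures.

0.902 nM

Step 1: 15 μL + 2300 μL = 2315 μL total → factor 2315/15 = 154.33
Step 2: 320 μL + 16.2 mL = 16520 μL total → factor 16520/320 = 51.625
Step 3: 20 μL brought to 200 μL → factor 200/20 = 10
Step 4: 70 μL + 4800 μL = 4870 μL total → factor 4870/70 = 69.571
Overall dilution factor = 154.33 × 51.625 × 10 × 69.571 = 5.5431 × 10^6
Final = 5.00 mM / 5.5431 × 10^6 = 9.020 × 10^-7 mM = 0.902 nM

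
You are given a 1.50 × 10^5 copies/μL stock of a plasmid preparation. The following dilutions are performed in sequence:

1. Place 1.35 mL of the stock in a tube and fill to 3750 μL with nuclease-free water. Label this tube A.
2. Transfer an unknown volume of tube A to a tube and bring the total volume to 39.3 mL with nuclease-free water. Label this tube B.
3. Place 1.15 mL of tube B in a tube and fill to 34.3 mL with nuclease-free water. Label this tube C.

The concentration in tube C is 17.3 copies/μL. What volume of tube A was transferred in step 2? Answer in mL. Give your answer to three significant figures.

0.376 mL

Step 1: 1.35 mL brought to 3750 μL → factor 3.75/1.35 = 2.7778
Step 2: v brought to 39.3 mL → factor = 39.3 mL/v
Step 3: 1.15 mL brought to 34.3 mL → factor 34.3/1.15 = 29.826
Product of known-step factors = 82.85
Overall factor = 1.50 × 10^5 copies/μL / (17.3 copies/μL) = 8670.5
Step-2 factor = 8670.5 / 82.85 = 104.65
v = 39.3 mL / 104.65 = 0.376 mL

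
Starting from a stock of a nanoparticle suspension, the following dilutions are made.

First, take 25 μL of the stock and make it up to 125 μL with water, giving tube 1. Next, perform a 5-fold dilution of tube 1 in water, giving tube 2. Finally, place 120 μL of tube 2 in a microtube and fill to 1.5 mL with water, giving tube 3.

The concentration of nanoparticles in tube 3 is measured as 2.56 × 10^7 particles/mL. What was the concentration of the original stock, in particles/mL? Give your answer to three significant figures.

8.00 × 10^9 particles/mL

Step 1: 25 μL brought to 125 μL → factor 125/25 = 5
Step 2: 5-fold → factor 5
Step 3: 120 μL brought to 1.5 mL → factor 1500/120 = 12.5
Overall dilution factor = 5 × 5 × 12.5 = 312.5
Stock = 2.56 × 10^7 particles/mL × 312.5 = 8.00 × 10^9 particles/mL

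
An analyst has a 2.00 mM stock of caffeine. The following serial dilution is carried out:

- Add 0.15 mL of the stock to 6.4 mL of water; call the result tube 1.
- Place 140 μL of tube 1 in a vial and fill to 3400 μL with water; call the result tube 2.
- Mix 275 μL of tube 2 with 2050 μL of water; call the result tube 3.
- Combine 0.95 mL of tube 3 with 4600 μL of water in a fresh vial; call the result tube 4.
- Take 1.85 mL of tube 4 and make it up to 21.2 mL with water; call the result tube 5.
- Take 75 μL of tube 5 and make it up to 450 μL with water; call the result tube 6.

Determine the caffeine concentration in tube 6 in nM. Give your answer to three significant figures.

0.555 nM

Step 1: 0.15 mL + 6.4 mL = 6.55 mL total → factor 6.55/0.15 = 43.667
Step 2: 140 μL brought to 3400 μL → factor 3400/140 = 24.286
Step 3: 275 μL + 2050 μL = 2325 μL total → factor 2325/275 = 8.4545
Step 4: 0.95 mL + 4600 μL = 5.55 mL total → factor 5.55/0.95 = 5.8421
Step 5: 1.85 mL brought to 21.2 mL → factor 21.2/1.85 = 11.459
Step 6: 75 μL brought to 450 μL → factor 450/75 = 6
Overall dilution factor = 43.667 × 24.286 × 8.4545 × 5.8421 × 11.459 × 6 = 3.6014 × 10^6
Final = 2.00 mM / 3.6014 × 10^6 = 5.553 × 10^-7 mM = 0.555 nM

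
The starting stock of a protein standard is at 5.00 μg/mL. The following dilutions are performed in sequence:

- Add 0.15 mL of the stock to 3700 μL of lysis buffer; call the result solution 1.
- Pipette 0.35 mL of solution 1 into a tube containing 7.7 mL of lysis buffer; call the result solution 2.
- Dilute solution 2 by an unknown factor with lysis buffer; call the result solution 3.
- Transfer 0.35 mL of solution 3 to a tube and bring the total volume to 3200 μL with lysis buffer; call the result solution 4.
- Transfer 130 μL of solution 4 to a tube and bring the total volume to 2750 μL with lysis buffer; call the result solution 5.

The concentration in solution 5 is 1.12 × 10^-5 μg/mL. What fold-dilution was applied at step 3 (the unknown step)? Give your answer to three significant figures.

Step 1: 0.15 mL + 3700 μL = 3.85 mL total → factor 3.85/0.15 = 25.667
Step 2: 0.35 mL + 7.7 mL = 8.05 mL total → factor 8.05/0.35 = 23
Step 3: unknown factor x
Step 4: 0.35 mL brought to 3200 μL → factor 3.2/0.35 = 9.1429
Step 5: 130 μL brought to 2750 μL → factor 2750/130 = 21.154
Product of known-step factors = 1.1417 × 10^5
Overall factor = 5.00 μg/mL / (1.12 × 10^-5 μg/mL) = 4.4643 × 10^5
x = 4.4643 × 10^5 / 1.1417 × 10^5 = 3.91

3.91-fold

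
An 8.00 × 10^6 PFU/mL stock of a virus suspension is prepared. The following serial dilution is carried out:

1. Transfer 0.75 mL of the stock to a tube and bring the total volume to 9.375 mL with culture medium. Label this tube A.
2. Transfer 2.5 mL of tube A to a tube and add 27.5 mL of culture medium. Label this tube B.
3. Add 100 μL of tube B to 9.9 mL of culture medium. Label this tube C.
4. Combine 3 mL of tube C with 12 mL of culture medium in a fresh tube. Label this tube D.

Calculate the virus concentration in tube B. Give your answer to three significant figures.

5.33 × 10^4 PFU/mL

Step 1: 0.75 mL brought to 9.375 mL → factor 9.375/0.75 = 12.5
Step 2: 2.5 mL + 27.5 mL = 30 mL total → factor 30/2.5 = 12
Dilution factor through tube B = 12.5 × 12 = 150
[tube B] = 8.00 × 10^6 PFU/mL / 150 = 5.33 × 10^4 PFU/mL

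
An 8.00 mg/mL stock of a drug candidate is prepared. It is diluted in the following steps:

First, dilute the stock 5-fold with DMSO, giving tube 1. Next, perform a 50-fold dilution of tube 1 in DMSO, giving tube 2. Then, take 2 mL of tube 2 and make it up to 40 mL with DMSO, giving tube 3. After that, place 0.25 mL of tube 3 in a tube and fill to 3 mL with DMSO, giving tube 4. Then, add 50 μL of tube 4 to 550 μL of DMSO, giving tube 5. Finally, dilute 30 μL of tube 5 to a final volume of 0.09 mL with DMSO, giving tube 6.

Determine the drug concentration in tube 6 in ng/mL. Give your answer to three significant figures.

Step 1: 5-fold → factor 5
Step 2: 50-fold → factor 50
Step 3: 2 mL brought to 40 mL → factor 40/2 = 20
Step 4: 0.25 mL brought to 3 mL → factor 3/0.25 = 12
Step 5: 50 μL + 550 μL = 600 μL total → factor 600/50 = 12
Step 6: 30 μL brought to 0.09 mL → factor 90/30 = 3
Overall dilution factor = 5 × 50 × 20 × 12 × 12 × 3 = 2.16 × 10^6
Final = 8.00 mg/mL / 2.16 × 10^6 = 3.704 × 10^-6 mg/mL = 3.70 ng/mL

3.70 ng/mL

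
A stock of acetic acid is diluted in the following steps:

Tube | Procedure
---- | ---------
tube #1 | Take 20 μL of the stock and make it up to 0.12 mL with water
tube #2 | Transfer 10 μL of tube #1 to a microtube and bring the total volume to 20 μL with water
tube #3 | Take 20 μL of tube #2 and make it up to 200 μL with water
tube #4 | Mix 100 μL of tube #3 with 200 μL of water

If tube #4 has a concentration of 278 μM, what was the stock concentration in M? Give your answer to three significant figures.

0.100 M

Step 1: 20 μL brought to 0.12 mL → factor 120/20 = 6
Step 2: 10 μL brought to 20 μL → factor 20/10 = 2
Step 3: 20 μL brought to 200 μL → factor 200/20 = 10
Step 4: 100 μL + 200 μL = 300 μL total → factor 300/100 = 3
Overall dilution factor = 6 × 2 × 10 × 3 = 360
Stock = 278 μM × 360 = 1.001 × 10^5 μM = 0.100 M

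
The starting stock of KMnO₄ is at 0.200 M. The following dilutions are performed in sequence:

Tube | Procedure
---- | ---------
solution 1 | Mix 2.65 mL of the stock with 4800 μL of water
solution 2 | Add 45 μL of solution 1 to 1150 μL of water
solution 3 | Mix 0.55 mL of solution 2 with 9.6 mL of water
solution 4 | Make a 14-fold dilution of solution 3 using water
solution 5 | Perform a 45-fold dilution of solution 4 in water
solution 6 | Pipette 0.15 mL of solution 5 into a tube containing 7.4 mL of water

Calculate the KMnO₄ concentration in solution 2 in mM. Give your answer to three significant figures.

Step 1: 2.65 mL + 4800 μL = 7.45 mL total → factor 7.45/2.65 = 2.8113
Step 2: 45 μL + 1150 μL = 1195 μL total → factor 1195/45 = 26.556
Dilution factor through solution 2 = 2.8113 × 26.556 = 74.656
[solution 2] = 0.200 M / 74.656 = 0.002679 M = 2.68 mM

2.68 mM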